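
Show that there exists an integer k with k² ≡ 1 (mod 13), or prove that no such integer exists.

k = 12

k = 12 works: 12² = 144, and 144 − 1 = 143 = 11·13.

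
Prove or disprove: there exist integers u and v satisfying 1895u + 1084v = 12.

u = 536, v = -937

1895 and 1084 are coprime, so 1895u + 1084v ranges over all of ℤ.
Run the Euclidean algorithm on 1895 and 1084: 1895 = 1·1084 + 811, 1084 = 1·811 + 273, 811 = 2·273 + 265, 273 = 1·265 + 8, 265 = 33·8 + 1, 8 = 8·1 + 0.
Unwinding: 1 = 265 − 33·8 = 265 − 33·(273 − 1·265) = −33·273 + 34·265 = −33·273 + 34·(811 − 2·273) = 34·811 − 101·273 = 34·811 − 101·(1084 − 1·811) = −101·1084 + 135·811 = −101·1084 + 135·(1895 − 1·1084) = 135·1895 − 236·1084, i.e. 1895·135 + 1084·(-236) = 1.
Times 12: 1895·1620 + 1084·(-2832) = 12, so (1620, -2832) solves it.
Shifting by a multiple of (1084, −1895) keeps it a solution: u = 1620 − 1·1084 = 536, v = -2832 + 1·1895 = -937.
Indeed 1895·536 + 1084·(-937) = 1015720 − 1015708 = 12.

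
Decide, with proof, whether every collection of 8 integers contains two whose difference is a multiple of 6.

Each integer lies in one of the 6 residue classes modulo 6.
Placing 8 integers into 6 classes, some class receives at least two — say a and b.
Their difference a − b is then a multiple of 6.

Yes.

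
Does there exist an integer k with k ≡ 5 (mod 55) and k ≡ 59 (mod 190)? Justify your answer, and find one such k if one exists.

No such integer exists.

Both moduli are multiples of 5 = gcd(55, 190), so any solution would satisfy k ≡ 5 and k ≡ 59 modulo 5 simultaneously.
But 5 mod 5 = 0 while 59 mod 5 = 4, a contradiction.
Hence the system has no solution.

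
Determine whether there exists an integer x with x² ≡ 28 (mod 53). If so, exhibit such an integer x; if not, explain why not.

x = 9

x = 9 works: 9² = 81, and 81 − 28 = 53 = 1·53.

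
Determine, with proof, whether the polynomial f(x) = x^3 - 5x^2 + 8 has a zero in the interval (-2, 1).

Such a root exists.

f(-2) = -20 and f(1) = 4, which have opposite signs.
f is continuous everywhere (it is a polynomial), in particular on [-2, 1].
By the Intermediate Value Theorem f must vanish at some point of (-2, 1).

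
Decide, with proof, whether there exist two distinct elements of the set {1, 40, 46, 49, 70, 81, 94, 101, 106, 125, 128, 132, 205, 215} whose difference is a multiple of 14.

No, no such pair exists.

Residues mod 14: 1↦1, 40↦12, 46↦4, 49↦7, 70↦0, 81↦11, 94↦10, 101↦3, 106↦8, 125↦13, 128↦2, 132↦6, 205↦9, 215↦5.
No residue repeats among the 14 elements, so no pair has difference ≡ 0 (mod 14).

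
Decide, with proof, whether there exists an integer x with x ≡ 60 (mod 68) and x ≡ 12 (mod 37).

The moduli 68 and 37 are coprime, so by the Chinese Remainder Theorem a unique solution modulo 2516 exists.
Any solution of the first congruence is x = 60 + 68t; substituting into the second, 68t ≡ 12 − 60 ≡ 26 (mod 37).
68 ≡ 31 (mod 37), so this reads 31t ≡ 26 (mod 37). Since 31·6 = 186 = 5·37 + 1, the inverse of 31 mod 37 is 6.
Multiplying by 6: t ≡ 6·26 = 156 ≡ 8 (mod 37).
Taking t = 8 gives x = 60 + 68·8 = 604.
Verify: 604 = 8·68 + 60 and 604 = 16·37 + 12. ✓

x = 604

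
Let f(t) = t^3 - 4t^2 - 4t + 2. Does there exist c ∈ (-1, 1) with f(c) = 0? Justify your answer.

Such a root exists.

f(-1) = 1 and f(1) = -5, which have opposite signs.
f is continuous everywhere (it is a polynomial), in particular on [-1, 1].
By the Intermediate Value Theorem, f takes the value 0 somewhere in the open interval.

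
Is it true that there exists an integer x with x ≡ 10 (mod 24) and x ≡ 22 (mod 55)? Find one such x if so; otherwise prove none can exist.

gcd(24, 55) = 1, so the Chinese Remainder Theorem guarantees exactly one residue class mod 1320 satisfying both.
Write x = 10 + 24t and require 10 + 24t ≡ 22 (mod 55), i.e. 24t ≡ 12 (mod 55).
Invert 24 mod 55 by the Euclidean algorithm: 55 = 2·24 + 7, 24 = 3·7 + 3, 7 = 2·3 + 1, 3 = 3·1 + 0; back-substituting, 1 = 7 − 2·3 = 7 − 2·(24 − 3·7) = −2·24 + 7·7 = −2·24 + 7·(55 − 2·24) = 7·55 − 16·24. Hence 24·(-16) ≡ 1, so 24⁻¹ ≡ -16 ≡ 39 (mod 55).
Therefore t ≡ 39·12 = 468 ≡ 28 (mod 55).
Taking t = 28 gives x = 10 + 24·28 = 682.
Indeed 682 ≡ 10 (mod 24) and 682 ≡ 22 (mod 55).

x = 682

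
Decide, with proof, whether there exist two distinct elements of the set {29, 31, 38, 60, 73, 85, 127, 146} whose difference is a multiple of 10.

No, no such pair exists.

Two integers differ by a multiple of 10 exactly when they have the same residue mod 10. The residues are 29↦9, 31↦1, 38↦8, 60↦0, 73↦3, 85↦5, 127↦7, 146↦6.
All 8 residues are distinct, so no two elements differ by a multiple of 10.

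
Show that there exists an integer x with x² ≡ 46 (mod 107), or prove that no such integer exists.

No such integer exists.

107 is prime, so by Euler's criterion 46 is a square mod 107 iff 46^((107−1)/2) = 46^53 ≡ 1 (mod 107).
Squaring successively (mod 107): 46^2 = 2116 ≡ 83; 46^4 ≡ 83² = 6889 ≡ 41; 46^8 ≡ 41² = 1681 ≡ 76; 46^16 ≡ 76² = 5776 ≡ 105; 46^32 ≡ 105² = 11025 ≡ 4.
Since 53 = 32 + 16 + 4 + 1, 46^53 ≡ 4 · 105 · 41 · 46; multiplying out mod 107: 4·105 = 420 ≡ 99, then 99·41 = 4059 ≡ 100, then 100·46 = 4600 ≡ 106. Thus 46^53 ≡ 106 ≡ −1 (mod 107).
By Euler's criterion 46 is a quadratic non-residue mod 107: no x satisfies x² ≡ 46 (mod 107).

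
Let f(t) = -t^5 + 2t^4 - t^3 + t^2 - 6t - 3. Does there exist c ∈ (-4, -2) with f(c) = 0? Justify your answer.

The endpoint values f(-4) = 1637 and f(-2) = 85 are both positive. Claim: f(t) > 0 for every t in (-4, -2).
Substitute t = -2 − u, where 0 < u < 2 on the interval. Expanding, f(-2 − u) = u^5 + 12u^4 + 57u^3 + 135u^2 + 166u + 85.
The nonzero coefficients here are all positive, so for u > 0 every term is positive (or zero), and the constant term 85 is strictly positive.
Therefore f(t) > 0 throughout (-4, -2), and f has no zero there.

No.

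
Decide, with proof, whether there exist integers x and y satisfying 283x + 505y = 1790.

x = 365, y = -201

283 and 505 are coprime, so 283x + 505y ranges over all of ℤ.
Euclidean algorithm: 505 = 1·283 + 222, 283 = 1·222 + 61, 222 = 3·61 + 39, 61 = 1·39 + 22, 39 = 1·22 + 17, 22 = 1·17 + 5, 17 = 3·5 + 2, 5 = 2·2 + 1, 2 = 2·1 + 0.
Back-substituting, 1 = 5 − 2·2 = 5 − 2·(17 − 3·5) = −2·17 + 7·5 = −2·17 + 7·(22 − 1·17) = 7·22 − 9·17 = 7·22 − 9·(39 − 1·22) = −9·39 + 16·22 = −9·39 + 16·(61 − 1·39) = 16·61 − 25·39 = 16·61 − 25·(222 − 3·61) = −25·222 + 91·61 = −25·222 + 91·(283 − 1·222) = 91·283 − 116·222 = 91·283 − 116·(505 − 1·283) = −116·505 + 207·283; that is, 283·207 + 505·(-116) = 1.
Scaling by 1790 gives the particular solution (x, y) = (370530, -207640).
The general solution is x = 370530 + 505k, y = -207640 − 283k; taking k = -733 gives the smaller pair x = 365, y = -201.
Check: 283·365 + 505·(-201) = 103295 − 101505 = 1790. ✓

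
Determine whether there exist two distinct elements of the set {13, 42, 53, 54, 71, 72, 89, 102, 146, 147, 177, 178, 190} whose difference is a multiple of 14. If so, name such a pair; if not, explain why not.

Two integers differ by a multiple of 14 exactly when they have the same residue mod 14. The residues are 13↦13, 42↦0, 53↦11, 54↦12, 71↦1, 72↦2, 89↦5, 102↦4, 146↦6, 147↦7, 177↦9, 178↦10, 190↦8.
All 13 residues are distinct, so no two elements differ by a multiple of 14.

There is no such pair.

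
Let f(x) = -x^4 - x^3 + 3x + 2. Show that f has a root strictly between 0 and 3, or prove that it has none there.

Such a root exists.

f(0) = 2 and f(3) = -97, which have opposite signs.
f is continuous everywhere (it is a polynomial), in particular on [0, 3].
By the Intermediate Value Theorem, f takes the value 0 somewhere in the open interval.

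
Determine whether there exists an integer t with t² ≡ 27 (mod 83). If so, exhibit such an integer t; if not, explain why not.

t = 39

t = 39 works: 39² = 1521, and 1521 − 27 = 1494 = 18·83.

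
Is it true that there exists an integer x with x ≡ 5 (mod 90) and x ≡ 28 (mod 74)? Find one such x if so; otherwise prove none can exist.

gcd(90, 74) = 2. If x ≡ 5 (mod 90) and x ≡ 28 (mod 74), then x ≡ 5 (mod 2) and x ≡ 28 (mod 2).
However 5 ≡ 1 and 28 ≡ 0 (mod 2), and 1 ≠ 0.
So no integer satisfies both congruences.

No such integer exists.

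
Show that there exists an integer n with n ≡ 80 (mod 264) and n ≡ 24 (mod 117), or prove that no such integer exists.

Both moduli are multiples of 3 = gcd(264, 117), so any solution would satisfy n ≡ 80 and n ≡ 24 modulo 3 simultaneously.
However 80 ≡ 2 and 24 ≡ 0 (mod 3), and 2 ≠ 0.
Therefore no such n exists.

There is no such integer.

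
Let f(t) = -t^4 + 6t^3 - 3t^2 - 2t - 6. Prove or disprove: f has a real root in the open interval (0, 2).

Yes, f has a root in the interval.

f(0) = -6 and f(2) = 10, which have opposite signs.
As a polynomial, f is continuous on every closed interval.
By the Intermediate Value Theorem f must vanish at some point of (0, 2).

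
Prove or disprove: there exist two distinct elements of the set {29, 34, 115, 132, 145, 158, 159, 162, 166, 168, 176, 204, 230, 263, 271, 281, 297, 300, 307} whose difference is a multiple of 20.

No such pair exists.

Residues mod 20: 29↦9, 34↦14, 115↦15, 132↦12, 145↦5, 158↦18, 159↦19, 162↦2, 166↦6, 168↦8, 176↦16, 204↦4, 230↦10, 263↦3, 271↦11, 281↦1, 297↦17, 300↦0, 307↦7.
All 19 residues are distinct, so no two elements differ by a multiple of 20.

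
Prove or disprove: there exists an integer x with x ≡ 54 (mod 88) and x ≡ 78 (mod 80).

x = 318

Here gcd(88, 80) = 8, and both 54 and 78 leave remainder 6 mod 8, so the system is consistent.
List candidates x ≡ 54 (mod 88): 54, 142, 230, 318. Modulo 80 these are 54, 62, 70, 78; 318 gives 78 as required.
Check: 318 mod 88 = 54, 318 mod 80 = 78. ✓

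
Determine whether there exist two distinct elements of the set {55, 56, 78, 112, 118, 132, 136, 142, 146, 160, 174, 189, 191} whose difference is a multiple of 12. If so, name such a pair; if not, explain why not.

78 and 174 are such a pair.

Reduce each element mod 12: 55↦7, 56↦8, 78↦6, 112↦4, 118↦10, 132↦0, 136↦4, 142↦10, 146↦2, 160↦4, 174↦6, 189↦9, 191↦11. The residue 6 repeats (at 78 and 174), and 174 − 78 = 96 = 8·12.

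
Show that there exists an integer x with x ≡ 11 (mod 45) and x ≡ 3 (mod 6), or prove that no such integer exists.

There is no such integer.

gcd(45, 6) = 3. If x ≡ 11 (mod 45) and x ≡ 3 (mod 6), then x ≡ 11 (mod 3) and x ≡ 3 (mod 3).
However 11 ≡ 2 and 3 ≡ 0 (mod 3), and 2 ≠ 0.
Therefore no such x exists.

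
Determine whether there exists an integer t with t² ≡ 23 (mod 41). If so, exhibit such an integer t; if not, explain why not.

t = 33

t = 33 works: 33² = 1089, and 1089 − 23 = 1066 = 26·41.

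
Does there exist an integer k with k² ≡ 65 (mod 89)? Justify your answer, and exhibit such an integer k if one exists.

89 is prime, so by Euler's criterion 65 is a square mod 89 iff 65^((89−1)/2) = 65^44 ≡ 1 (mod 89).
Squaring successively (mod 89): 65^2 = 4225 ≡ 42; 65^4 ≡ 42² = 1764 ≡ 73; 65^8 ≡ 73² = 5329 ≡ 78; 65^16 ≡ 78² = 6084 ≡ 32; 65^32 ≡ 32² = 1024 ≡ 45.
Since 44 = 32 + 8 + 4, 65^44 ≡ 45 · 78 · 73; multiplying out mod 89: 45·78 = 3510 ≡ 39, then 39·73 = 2847 ≡ 88. Thus 65^44 ≡ 88 ≡ −1 (mod 89).
By Euler's criterion 65 is a quadratic non-residue mod 89: no k satisfies k² ≡ 65 (mod 89).

No such integer exists.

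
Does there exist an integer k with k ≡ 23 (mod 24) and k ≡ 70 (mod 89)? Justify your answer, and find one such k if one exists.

The moduli 24 and 89 are coprime, so by the Chinese Remainder Theorem a unique solution modulo 2136 exists.
Write k = 23 + 24t and require 23 + 24t ≡ 70 (mod 89), i.e. 24t ≡ 47 (mod 89).
To invert 24 modulo 89: 89 = 3·24 + 17, 24 = 1·17 + 7, 17 = 2·7 + 3, 7 = 2·3 + 1, 3 = 3·1 + 0, and unwinding, 1 = 7 − 2·3 = 7 − 2·(17 − 2·7) = −2·17 + 5·7 = −2·17 + 5·(24 − 1·17) = 5·24 − 7·17 = 5·24 − 7·(89 − 3·24) = −7·89 + 26·24. Thus 24⁻¹ ≡ 26 (mod 89).
Therefore t ≡ 26·47 = 1222 ≡ 65 (mod 89).
With t = 65: k = 23 + 24·65 = 1583.
Check: 1583 mod 24 = 23, 1583 mod 89 = 70. ✓

k = 1583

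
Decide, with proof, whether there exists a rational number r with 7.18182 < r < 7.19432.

r = 115/16

Multiplying by 16: 16·7.18182 = 114.90912 and 16·7.19432 = 115.10912, so the integer 115 lies strictly between them.
Dividing back, 7.18182 < 115/16 < 7.19432, and 115/16 is rational.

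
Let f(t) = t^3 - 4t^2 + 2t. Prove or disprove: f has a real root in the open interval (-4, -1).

f has no root in that interval.

f(-4) = -136 and f(-1) = -7, both negative, so a sign-change argument is unavailable; we show f keeps this sign on the whole interval.
Shift to the endpoint -1: with t = -1 − u (0 < u < 3), one computes f(-1 − u) = -u^3 - 7u^2 - 13u - 7.
All 4 nonzero coefficients of this polynomial in u are negative; hence for u > 0 the value is a sum of negative terms (the constant -7 among them).
Therefore f(t) < 0 throughout (-4, -1), and f has no zero there.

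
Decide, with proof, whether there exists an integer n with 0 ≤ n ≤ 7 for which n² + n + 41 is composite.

The values for n = 0, 1, …, 7 are 41, 43, 47, 53, 61, 71, 83, 97, and each of these is prime.
So no value in the range makes the expression composite.

No such integer n in that range exists.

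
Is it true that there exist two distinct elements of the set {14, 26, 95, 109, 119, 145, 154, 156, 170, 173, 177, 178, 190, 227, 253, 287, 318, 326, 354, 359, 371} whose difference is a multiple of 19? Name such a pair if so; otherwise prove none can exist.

Both 14 and 109 leave remainder 14 on division by 19; their difference 95 = 5·19 is a multiple of 19.

The pair (14, 109) works.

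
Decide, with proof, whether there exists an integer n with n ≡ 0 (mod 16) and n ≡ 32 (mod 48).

n = 32

The moduli are not coprime: gcd(16, 48) = 16. Compatibility requires 16 ∣ (32 − 0) = 32, which holds, so solutions exist.
Step through n = 0, 0 + 16, 0 + 2·16, …: the values 0, 16, 32 reduce mod 48 to 0, 16, 32. The value 32 hits 32.
Check: 32 mod 16 = 0, 32 mod 48 = 32. ✓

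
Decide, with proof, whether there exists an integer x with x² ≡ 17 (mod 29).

No, no such integer exists.

Apply Euler's criterion with the prime 29: 17 is a quadratic residue iff 17^14 ≡ 1 (mod 29), and a non-residue iff it is ≡ −1.
Squaring successively (mod 29): 17^2 = 289 ≡ 28; 17^4 ≡ 28² = 784 ≡ 1; 17^8 ≡ 1² = 1 ≡ 1.
Since 14 = 8 + 4 + 2, 17^14 ≡ 1 · 1 · 28; multiplying out mod 29: 1·1 = 1 ≡ 1, then 1·28 = 28 ≡ 28. Thus 17^14 ≡ 28 ≡ −1 (mod 29).
By Euler's criterion 17 is a quadratic non-residue mod 29: no x satisfies x² ≡ 17 (mod 29).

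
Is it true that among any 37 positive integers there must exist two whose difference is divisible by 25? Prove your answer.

Partition the integers by their residue mod 25; there are 25 classes.
Since 37 > 25, two of the 37 integers must share a residue class by the pigeonhole principle; call them a and b.
Equal remainders mean a − b ≡ 0 (mod 25), so 25 divides their difference.

True.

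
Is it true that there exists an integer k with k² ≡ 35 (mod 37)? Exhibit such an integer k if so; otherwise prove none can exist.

No such integer exists.

37 is prime, so by Euler's criterion 35 is a square mod 37 iff 35^((37−1)/2) = 35^18 ≡ 1 (mod 37).
Squaring successively (mod 37): 35^2 = 1225 ≡ 4; 35^4 ≡ 4² = 16 ≡ 16; 35^8 ≡ 16² = 256 ≡ 34; 35^16 ≡ 34² = 1156 ≡ 9.
Since 18 = 16 + 2, 35^18 ≡ 9 · 4; multiplying out mod 37: 9·4 = 36 ≡ 36. Thus 35^18 ≡ 36 ≡ −1 (mod 37).
The value −1 means 35 is a non-residue modulo 37, so k² ≡ 35 (mod 37) is impossible.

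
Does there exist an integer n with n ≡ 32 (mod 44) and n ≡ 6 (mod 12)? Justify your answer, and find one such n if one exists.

No, no such integer exists.

gcd(44, 12) = 4. If n ≡ 32 (mod 44) and n ≡ 6 (mod 12), then n ≡ 32 (mod 4) and n ≡ 6 (mod 4).
However 32 ≡ 0 and 6 ≡ 2 (mod 4), and 0 ≠ 2.
So no integer satisfies both congruences.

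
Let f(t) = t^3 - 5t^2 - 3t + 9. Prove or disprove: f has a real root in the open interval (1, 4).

f(1) = 2 and f(4) = -19, which have opposite signs.
Since f is a polynomial it is continuous on [1, 4].
By the Intermediate Value Theorem, f takes the value 0 somewhere in the open interval.

Such a root exists.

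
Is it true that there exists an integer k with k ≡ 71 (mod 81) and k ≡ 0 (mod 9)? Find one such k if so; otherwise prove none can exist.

No, no such integer exists.

Both moduli are multiples of 9 = gcd(81, 9), so any solution would satisfy k ≡ 71 and k ≡ 0 modulo 9 simultaneously.
But 71 mod 9 = 8 while 0 mod 9 = 0, a contradiction.
So no integer satisfies both congruences.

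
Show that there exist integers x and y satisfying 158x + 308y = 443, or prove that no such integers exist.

Any value of 158x + 308y is a multiple of gcd(158, 308) = 2.
But 443 = 2·221 + 1, so 2 ∤ 443.
Hence no integers x, y satisfy the equation.

No such integers exist.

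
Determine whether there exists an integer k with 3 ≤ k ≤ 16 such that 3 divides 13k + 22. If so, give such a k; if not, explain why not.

k = 5 works, since 13·5 + 22 = 87 = 29·3.

k = 5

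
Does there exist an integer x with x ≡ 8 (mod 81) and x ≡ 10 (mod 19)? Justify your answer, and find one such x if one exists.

The moduli 81 and 19 are coprime, so by the Chinese Remainder Theorem a unique solution modulo 1539 exists.
Any solution of the first congruence is x = 8 + 81t; substituting into the second, 81t ≡ 10 − 8 ≡ 2 (mod 19).
81 ≡ 5 (mod 19), so this reads 5t ≡ 2 (mod 19). Invert 5 mod 19 by the Euclidean algorithm: 19 = 3·5 + 4, 5 = 1·4 + 1, 4 = 4·1 + 0; back-substituting, 1 = 5 − 1·4 = 5 − (19 − 3·5) = −19 + 4·5. Hence 5·4 ≡ 1, so 5⁻¹ ≡ 4 (mod 19).
Therefore t ≡ 4·2 = 8 (mod 19).
Taking t = 8 gives x = 8 + 81·8 = 656.
Check: 656 mod 81 = 8, 656 mod 19 = 10. ✓

x = 656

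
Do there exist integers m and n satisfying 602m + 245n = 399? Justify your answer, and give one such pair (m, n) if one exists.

m = 32, n = -77

Since gcd(602, 245) = 7 and 399 = 7·57, Bézout's identity guarantees a solution.
Dividing through by 7 reduces the equation to 86m + 35n = 57.
Run the Euclidean algorithm on 86 and 35: 86 = 2·35 + 16, 35 = 2·16 + 3, 16 = 5·3 + 1, 3 = 3·1 + 0.
Back-substituting, 1 = 16 − 5·3 = 16 − 5·(35 − 2·16) = −5·35 + 11·16 = −5·35 + 11·(86 − 2·35) = 11·86 − 27·35; that is, 86·11 + 35·(-27) = 1.
Multiplying through by 57: m = 11·57 = 627, n = (-27)·57 = -1539 is a solution.
Subtracting 17·35 from m and adding 17·86 to n gives the tidier solution (32, -77).
Indeed 602·32 + 245·(-77) = 19264 − 18865 = 399.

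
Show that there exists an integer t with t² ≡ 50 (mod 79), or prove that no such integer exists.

Take t = 45. Then 45² = 2025 = 25·79 + 50, so 45² ≡ 50 (mod 79).

t = 45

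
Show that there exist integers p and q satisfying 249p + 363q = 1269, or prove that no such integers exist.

p = 43, q = -26

Every value of 249p + 363q is a multiple of gcd(249, 363) = 3; since 3 ∣ 1269, solutions exist.
Dividing through by 3 reduces the equation to 83p + 121q = 423.
Euclidean algorithm: 121 = 1·83 + 38, 83 = 2·38 + 7, 38 = 5·7 + 3, 7 = 2·3 + 1, 3 = 3·1 + 0.
Working back up the chain: 1 = 7 − 2·3 = 7 − 2·(38 − 5·7) = −2·38 + 11·7 = −2·38 + 11·(83 − 2·38) = 11·83 − 24·38 = 11·83 − 24·(121 − 1·83) = −24·121 + 35·83. So 83·35 + 121·(-24) = 1.
Scaling by 423 gives the particular solution (p, q) = (14805, -10152).
The general solution is p = 14805 + 121k, q = -10152 − 83k; taking k = -122 gives the smaller pair p = 43, q = -26.
Check: 249·43 + 363·(-26) = 10707 − 9438 = 1269. ✓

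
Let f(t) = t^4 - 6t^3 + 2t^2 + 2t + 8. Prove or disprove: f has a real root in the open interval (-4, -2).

The endpoint values f(-4) = 672 and f(-2) = 76 are both positive. Claim: f(t) > 0 for every t in (-4, -2).
Shift to the endpoint -2: with t = -2 − u (0 < u < 2), one computes f(-2 − u) = u^4 + 14u^3 + 62u^2 + 110u + 76.
All 5 nonzero coefficients of this polynomial in u are positive; hence for u > 0 the value is a sum of positive terms (the constant 76 among them).
So f is strictly positive on (-4, -2); no root exists in the interval.

f has no root in that interval.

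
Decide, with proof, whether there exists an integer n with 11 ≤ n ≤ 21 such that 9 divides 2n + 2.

Try n = 17: 2·17 + 2 = 36 = 4·9, which is divisible by 9.

n = 17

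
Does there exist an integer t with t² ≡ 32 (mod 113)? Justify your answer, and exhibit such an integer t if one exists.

t = 22

t = 22 works: 22² = 484, and 484 − 32 = 452 = 4·113.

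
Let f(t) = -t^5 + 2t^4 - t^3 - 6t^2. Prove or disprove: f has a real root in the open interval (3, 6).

No.

The endpoint values f(3) = -162 and f(6) = -5616 are both negative. Claim: f(t) < 0 for every t in (3, 6).
Substitute t = 3 + u, where 0 < u < 3 on the interval. Expanding, f(3 + u) = -u^5 - 13u^4 - 67u^3 - 177u^2 - 252u - 162.
All 6 nonzero coefficients of this polynomial in u are negative; hence for u > 0 the value is a sum of negative terms (the constant -162 among them).
Therefore f(t) < 0 throughout (3, 6), and f has no zero there.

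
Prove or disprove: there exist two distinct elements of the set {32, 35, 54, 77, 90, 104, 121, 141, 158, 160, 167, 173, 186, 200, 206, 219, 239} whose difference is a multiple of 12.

Reduce each element mod 12: 32↦8, 35↦11, 54↦6, 77↦5, 90↦6, 104↦8, 121↦1, 141↦9, 158↦2, 160↦4, 167↦11, 173↦5, 186↦6, 200↦8, 206↦2, 219↦3, 239↦11. The residue 8 repeats (at 32 and 104), and 104 − 32 = 72 = 6·12.

32 and 104 are such a pair.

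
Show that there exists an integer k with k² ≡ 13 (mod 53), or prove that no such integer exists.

k = 15 works: 15² = 225, and 225 − 13 = 212 = 4·53.

k = 15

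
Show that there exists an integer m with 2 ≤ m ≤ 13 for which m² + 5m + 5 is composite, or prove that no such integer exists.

m = 10

At m = 10: 10² + 5·10 + 5 = 155 = 5·31, which is composite.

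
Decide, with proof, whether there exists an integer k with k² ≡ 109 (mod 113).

k = 83

k = 83 works: 83² = 6889, and 6889 − 109 = 6780 = 60·113.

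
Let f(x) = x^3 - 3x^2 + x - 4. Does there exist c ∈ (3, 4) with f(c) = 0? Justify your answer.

Such a root exists.

f(3) = -1 and f(4) = 16, which have opposite signs.
f is continuous everywhere (it is a polynomial), in particular on [3, 4].
By the Intermediate Value Theorem f must vanish at some point of (3, 4).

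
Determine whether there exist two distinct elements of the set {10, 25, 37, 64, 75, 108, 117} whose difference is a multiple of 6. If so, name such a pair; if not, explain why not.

Both 10 and 64 leave remainder 4 on division by 6; their difference 54 = 9·6 is a multiple of 6.

Yes: 10 and 64.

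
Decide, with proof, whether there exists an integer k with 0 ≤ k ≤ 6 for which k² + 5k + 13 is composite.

At k = 4: 4² + 5·4 + 13 = 49 = 7·7, which is composite.

k = 4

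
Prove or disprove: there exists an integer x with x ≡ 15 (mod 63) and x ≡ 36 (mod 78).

Here gcd(63, 78) = 3, and both 15 and 36 leave remainder 0 mod 3, so the system is consistent.
Write x = 15 + 63t. Then 63t ≡ 36 − 15 ≡ 21 (mod 78); dividing through by 3 gives 21t ≡ 7 (mod 26).
To invert 21 modulo 26: 26 = 1·21 + 5, 21 = 4·5 + 1, 5 = 5·1 + 0, and unwinding, 1 = 21 − 4·5 = 21 − 4·(26 − 1·21) = −4·26 + 5·21. Thus 21⁻¹ ≡ 5 (mod 26).
Multiplying by 5: t ≡ 5·7 = 35 ≡ 9 (mod 26).
Then x = 15 + 63·9 = 582.
Indeed 582 ≡ 15 (mod 63) and 582 ≡ 36 (mod 78).

x = 582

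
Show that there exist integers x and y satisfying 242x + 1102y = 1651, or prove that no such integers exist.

Any value of 242x + 1102y is a multiple of gcd(242, 1102) = 2.
But 1651 = 2·825 + 1, so 2 ∤ 1651.
Therefore 242x + 1102y = 1651 has no solution in integers.

No, no such integers exist.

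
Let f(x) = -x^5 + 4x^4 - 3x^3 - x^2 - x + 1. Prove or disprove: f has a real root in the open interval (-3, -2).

The endpoint values f(-3) = 643 and f(-2) = 119 are both positive. Claim: f(x) > 0 for every x in (-3, -2).
Substitute x = -2 − u, where 0 < u < 1 on the interval. Expanding, f(-2 − u) = u^5 + 14u^4 + 75u^3 + 193u^2 + 241u + 119.
All 6 nonzero coefficients of this polynomial in u are positive; hence for u > 0 the value is a sum of positive terms (the constant 119 among them).
Therefore f(x) > 0 throughout (-3, -2), and f has no zero there.

No.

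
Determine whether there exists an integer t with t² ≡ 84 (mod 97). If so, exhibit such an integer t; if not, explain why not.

No such integer exists.

Apply Euler's criterion with the prime 97: 84 is a quadratic residue iff 84^48 ≡ 1 (mod 97), and a non-residue iff it is ≡ −1.
Squaring successively (mod 97): 84^2 = 7056 ≡ 72; 84^4 ≡ 72² = 5184 ≡ 43; 84^8 ≡ 43² = 1849 ≡ 6; 84^16 ≡ 6² = 36 ≡ 36; 84^32 ≡ 36² = 1296 ≡ 35.
Since 48 = 32 + 16, 84^48 ≡ 35 · 36; multiplying out mod 97: 35·36 = 1260 ≡ 96. Thus 84^48 ≡ 96 ≡ −1 (mod 97).
The value −1 means 84 is a non-residue modulo 97, so t² ≡ 84 (mod 97) is impossible.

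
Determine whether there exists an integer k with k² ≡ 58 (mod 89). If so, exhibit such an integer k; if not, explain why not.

89 is prime, so by Euler's criterion 58 is a square mod 89 iff 58^((89−1)/2) = 58^44 ≡ 1 (mod 89).
Squaring successively (mod 89): 58^2 = 3364 ≡ 71; 58^4 ≡ 71² = 5041 ≡ 57; 58^8 ≡ 57² = 3249 ≡ 45; 58^16 ≡ 45² = 2025 ≡ 67; 58^32 ≡ 67² = 4489 ≡ 39.
Since 44 = 32 + 8 + 4, 58^44 ≡ 39 · 45 · 57; multiplying out mod 89: 39·45 = 1755 ≡ 64, then 64·57 = 3648 ≡ 88. Thus 58^44 ≡ 88 ≡ −1 (mod 89).
By Euler's criterion 58 is a quadratic non-residue mod 89: no k satisfies k² ≡ 58 (mod 89).

No such integer exists.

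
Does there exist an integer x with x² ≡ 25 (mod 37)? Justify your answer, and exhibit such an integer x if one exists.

Take x = 32. Then 32² = 1024 = 27·37 + 25, so 32² ≡ 25 (mod 37).

x = 32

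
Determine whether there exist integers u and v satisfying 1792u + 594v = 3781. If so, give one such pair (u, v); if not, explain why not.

No such integers exist.

Any value of 1792u + 594v is a multiple of gcd(1792, 594) = 2.
But 3781 = 2·1890 + 1, so 2 ∤ 3781.
Therefore 1792u + 594v = 3781 has no solution in integers.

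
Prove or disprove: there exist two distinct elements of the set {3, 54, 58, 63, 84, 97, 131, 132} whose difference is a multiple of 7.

Yes: 54 and 131.

Reduce each element mod 7: 3↦3, 54↦5, 58↦2, 63↦0, 84↦0, 97↦6, 131↦5, 132↦6. The residue 5 repeats (at 54 and 131), and 131 − 54 = 77 = 11·7.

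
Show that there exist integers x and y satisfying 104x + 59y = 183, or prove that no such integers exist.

x = 8, y = -11

104 and 59 are coprime, so 104x + 59y ranges over all of ℤ.
Dividing repeatedly: 104 = 1·59 + 45, 59 = 1·45 + 14, 45 = 3·14 + 3, 14 = 4·3 + 2, 3 = 1·2 + 1, 2 = 2·1 + 0.
Back-substituting, 1 = 3 − 1·2 = 3 − (14 − 4·3) = −14 + 5·3 = −14 + 5·(45 − 3·14) = 5·45 − 16·14 = 5·45 − 16·(59 − 1·45) = −16·59 + 21·45 = −16·59 + 21·(104 − 1·59) = 21·104 − 37·59; that is, 104·21 + 59·(-37) = 1.
Times 183: 104·3843 + 59·(-6771) = 183, so (3843, -6771) solves it.
Subtracting 65·59 from x and adding 65·104 to y gives the tidier solution (8, -11).
Check: 104·8 + 59·(-11) = 832 − 649 = 183. ✓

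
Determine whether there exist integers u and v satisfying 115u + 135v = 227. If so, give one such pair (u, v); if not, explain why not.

No, no such integers exist.

Any value of 115u + 135v is a multiple of gcd(115, 135) = 5.
However 227 leaves remainder 2 on division by 5.
Hence no integers u, v satisfy the equation.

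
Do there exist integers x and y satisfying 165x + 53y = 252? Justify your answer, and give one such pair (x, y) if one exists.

165 and 53 are coprime, so 165x + 53y ranges over all of ℤ.
Dividing repeatedly: 165 = 3·53 + 6, 53 = 8·6 + 5, 6 = 1·5 + 1, 5 = 5·1 + 0.
Back-substituting, 1 = 6 − 1·5 = 6 − (53 − 8·6) = −53 + 9·6 = −53 + 9·(165 − 3·53) = 9·165 − 28·53; that is, 165·9 + 53·(-28) = 1.
Multiplying through by 252: x = 9·252 = 2268, y = (-28)·252 = -7056 is a solution.
The general solution is x = 2268 + 53k, y = -7056 − 165k; taking k = -42 gives the smaller pair x = 42, y = -126.
Indeed 165·42 + 53·(-126) = 6930 − 6678 = 252.

x = 42, y = -126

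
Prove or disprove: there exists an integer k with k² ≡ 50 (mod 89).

k = 36 works: 36² = 1296, and 1296 − 50 = 1246 = 14·89.

k = 36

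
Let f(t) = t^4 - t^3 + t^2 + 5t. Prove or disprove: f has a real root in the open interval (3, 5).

f has no root in that interval.

f(3) = 78 and f(5) = 550, both positive, so a sign-change argument is unavailable; we show f keeps this sign on the whole interval.
Substitute t = 3 + u, where 0 < u < 2 on the interval. Expanding, f(3 + u) = u^4 + 11u^3 + 46u^2 + 92u + 78.
The nonzero coefficients here are all positive, so for u > 0 every term is positive (or zero), and the constant term 78 is strictly positive.
Therefore f(t) > 0 throughout (3, 5), and f has no zero there.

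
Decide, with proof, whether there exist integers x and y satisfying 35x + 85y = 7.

No, no such integers exist.

gcd(35, 85) = 5, so every integer of the form 35x + 85y is a multiple of 5.
But 7 = 5·1 + 2, so 5 ∤ 7.
Hence no integers x, y satisfy the equation.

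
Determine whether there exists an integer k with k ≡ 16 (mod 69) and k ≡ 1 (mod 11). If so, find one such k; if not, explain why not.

k = 430

The moduli 69 and 11 are coprime, so by the Chinese Remainder Theorem a unique solution modulo 759 exists.
Any solution of the first congruence is k = 16 + 69t; substituting into the second, 69t ≡ 1 − 16 ≡ 7 (mod 11).
69 ≡ 3 (mod 11), so this reads 3t ≡ 7 (mod 11). Note 3·4 = 12 ≡ 1 (mod 11) (as 12 − 1 = 1·11), so 3⁻¹ ≡ 4.
Multiplying by 4: t ≡ 4·7 = 28 ≡ 6 (mod 11).
With t = 6: k = 16 + 69·6 = 430.
Check: 430 mod 69 = 16, 430 mod 11 = 1. ✓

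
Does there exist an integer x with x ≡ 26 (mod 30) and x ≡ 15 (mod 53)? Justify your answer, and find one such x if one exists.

x = 386

gcd(30, 53) = 1, so the Chinese Remainder Theorem guarantees exactly one residue class mod 1590 satisfying both.
Any solution of the first congruence is x = 26 + 30t; substituting into the second, 30t ≡ 15 − 26 ≡ 42 (mod 53).
Note 30·23 = 690 ≡ 1 (mod 53) (as 690 − 1 = 13·53), so 30⁻¹ ≡ 23.
Therefore t ≡ 23·42 = 966 ≡ 12 (mod 53).
With t = 12: x = 26 + 30·12 = 386.
Indeed 386 ≡ 26 (mod 30) and 386 ≡ 15 (mod 53).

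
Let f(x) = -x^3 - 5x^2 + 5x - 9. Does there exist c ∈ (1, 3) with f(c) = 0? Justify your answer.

No such root exists.

The endpoint values f(1) = -10 and f(3) = -66 are both negative. Claim: f(x) < 0 for every x in (1, 3).
Shift to the endpoint 1: with x = 1 + u (0 < u < 2), one computes f(1 + u) = -u^3 - 8u^2 - 8u - 10.
The nonzero coefficients here are all negative, so for u > 0 every term is negative (or zero), and the constant term -10 is strictly negative.
So f is strictly negative on (1, 3); no root exists in the interval.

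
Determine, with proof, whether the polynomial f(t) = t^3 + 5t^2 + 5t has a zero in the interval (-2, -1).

Yes, f has a root in the interval.

f(-2) = 2 and f(-1) = -1, which have opposite signs.
f is continuous everywhere (it is a polynomial), in particular on [-2, -1].
By the Intermediate Value Theorem f must vanish at some point of (-2, -1).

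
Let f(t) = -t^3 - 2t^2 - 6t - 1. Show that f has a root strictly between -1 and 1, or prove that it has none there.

f(-1) = 4 and f(1) = -10, which have opposite signs.
As a polynomial, f is continuous on every closed interval.
By the Intermediate Value Theorem, f takes the value 0 somewhere in the open interval.

Such a root exists.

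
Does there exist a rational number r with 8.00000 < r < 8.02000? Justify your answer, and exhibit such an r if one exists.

Multiplying by 51: 51·8.00000 = 408.00000 and 51·8.02000 = 409.02000, so the integer 409 lies strictly between them.
So r = 409/51 works: it is a ratio of integers, and dividing 51·8.00000 < 409 < 51·8.02000 through by 51 gives 8.00000 < 409/51 < 8.02000.

r = 409/51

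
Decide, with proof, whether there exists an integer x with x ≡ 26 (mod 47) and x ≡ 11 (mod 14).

x = 543

gcd(47, 14) = 1, so the Chinese Remainder Theorem guarantees exactly one residue class mod 658 satisfying both.
Any solution of the first congruence is x = 26 + 47t; substituting into the second, 47t ≡ 11 − 26 ≡ 13 (mod 14).
47 ≡ 5 (mod 14), so this reads 5t ≡ 13 (mod 14). Note 5·3 = 15 ≡ 1 (mod 14) (as 15 − 1 = 1·14), so 5⁻¹ ≡ 3.
Multiplying by 3: t ≡ 3·13 = 39 ≡ 11 (mod 14).
Taking t = 11 gives x = 26 + 47·11 = 543.
Verify: 543 = 11·47 + 26 and 543 = 38·14 + 11. ✓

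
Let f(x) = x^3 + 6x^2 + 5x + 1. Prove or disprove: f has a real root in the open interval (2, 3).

f has no root in that interval.

f(2) = 43 and f(3) = 97, both positive, so a sign-change argument is unavailable; we show f keeps this sign on the whole interval.
Shift to the endpoint 2: with x = 2 + u (0 < u < 1), one computes f(2 + u) = u^3 + 12u^2 + 41u + 43.
The nonzero coefficients here are all positive, so for u > 0 every term is positive (or zero), and the constant term 43 is strictly positive.
So f is strictly positive on (2, 3); no root exists in the interval.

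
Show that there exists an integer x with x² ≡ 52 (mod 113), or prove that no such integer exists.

x = 39 works: 39² = 1521, and 1521 − 52 = 1469 = 13·113.

x = 39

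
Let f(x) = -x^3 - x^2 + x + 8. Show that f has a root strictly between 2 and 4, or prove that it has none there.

No such root exists.

The endpoint values f(2) = -2 and f(4) = -68 are both negative. Claim: f(x) < 0 for every x in (2, 4).
Shift to the endpoint 2: with x = 2 + u (0 < u < 2), one computes f(2 + u) = -u^3 - 7u^2 - 15u - 2.
All 4 nonzero coefficients of this polynomial in u are negative; hence for u > 0 the value is a sum of negative terms (the constant -2 among them).
Therefore f(x) < 0 throughout (2, 4), and f has no zero there.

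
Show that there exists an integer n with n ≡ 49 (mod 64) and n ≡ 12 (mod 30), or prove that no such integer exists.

gcd(64, 30) = 2. If n ≡ 49 (mod 64) and n ≡ 12 (mod 30), then n ≡ 49 (mod 2) and n ≡ 12 (mod 2).
These are incompatible: 49 − 12 = 37 is not divisible by 2.
Therefore no such n exists.

No, no such integer exists.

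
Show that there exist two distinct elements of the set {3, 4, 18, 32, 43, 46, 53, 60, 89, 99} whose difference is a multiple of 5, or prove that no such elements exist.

3 and 18 are such a pair.

Both 3 and 18 leave remainder 3 on division by 5; their difference 15 = 3·5 is a multiple of 5.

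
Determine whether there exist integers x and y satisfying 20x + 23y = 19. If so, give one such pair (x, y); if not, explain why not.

Since gcd(20, 23) = 1, every integer is an integer combination of 20 and 23.
Run the Euclidean algorithm on 23 and 20: 23 = 1·20 + 3, 20 = 6·3 + 2, 3 = 1·2 + 1, 2 = 2·1 + 0.
Unwinding: 1 = 3 − 1·2 = 3 − (20 − 6·3) = −20 + 7·3 = −20 + 7·(23 − 1·20) = 7·23 − 8·20, i.e. 20·(-8) + 23·7 = 1.
Scaling by 19 gives the particular solution (x, y) = (-152, 133).
Shifting by a multiple of (23, −20) keeps it a solution: x = -152 + 7·23 = 9, y = 133 − 7·20 = -7.
Indeed 20·9 + 23·(-7) = 180 − 161 = 19.

x = 9, y = -7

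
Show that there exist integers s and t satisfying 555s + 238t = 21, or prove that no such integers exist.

s = 175, t = -408

555 and 238 are coprime, so 555s + 238t ranges over all of ℤ.
Euclidean algorithm: 555 = 2·238 + 79, 238 = 3·79 + 1, 79 = 79·1 + 0.
Unwinding: 1 = 238 − 3·79 = 238 − 3·(555 − 2·238) = −3·555 + 7·238, i.e. 555·(-3) + 238·7 = 1.
Times 21: 555·(-63) + 238·147 = 21, so (-63, 147) solves it.
Adding 1·238 to s and subtracting 1·555 from t gives the tidier solution (175, -408).
Check: 555·175 + 238·(-408) = 97125 − 97104 = 21. ✓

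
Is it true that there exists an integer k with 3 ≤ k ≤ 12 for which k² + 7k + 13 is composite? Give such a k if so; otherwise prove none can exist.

k = 10

At k = 10: 10² + 7·10 + 13 = 183 = 3·61, which is composite.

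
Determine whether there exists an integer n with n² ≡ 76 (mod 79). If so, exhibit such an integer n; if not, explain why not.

n = 47 works: 47² = 2209, and 2209 − 76 = 2133 = 27·79.

n = 47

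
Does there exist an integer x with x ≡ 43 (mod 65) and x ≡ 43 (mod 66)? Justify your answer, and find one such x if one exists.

gcd(65, 66) = 1, so the Chinese Remainder Theorem guarantees exactly one residue class mod 4290 satisfying both.
Any solution of the first congruence is x = 43 + 65t; substituting into the second, 65t ≡ 43 − 43 ≡ 0 (mod 66).
t = 0 satisfies this.
Taking t = 0 gives x = 43 + 65·0 = 43.
Check: 43 mod 65 = 43, 43 mod 66 = 43. ✓

x = 43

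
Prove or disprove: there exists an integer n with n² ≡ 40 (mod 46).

There is no such integer.

The prime 23 divides 46, so n² ≡ 40 (mod 46) would force n² ≡ 40 ≡ 17 (mod 23).
Apply Euler's criterion with the prime 23: 17 is a quadratic residue iff 17^11 ≡ 1 (mod 23), and a non-residue iff it is ≡ −1.
Repeated squaring mod 23: 17^2 = 289 ≡ 13; 17^4 ≡ 13² = 169 ≡ 8; 17^8 ≡ 8² = 64 ≡ 18.
Since 11 = 8 + 2 + 1, 17^11 ≡ 18 · 13 · 17; multiplying out mod 23: 18·13 = 234 ≡ 4, then 4·17 = 68 ≡ 22. Thus 17^11 ≡ 22 ≡ −1 (mod 23).
The value −1 means 17 is a non-residue modulo 23, so n² ≡ 17 (mod 23) is impossible.
So 17 is not a square mod 23, and hence 40 is not a square mod 46.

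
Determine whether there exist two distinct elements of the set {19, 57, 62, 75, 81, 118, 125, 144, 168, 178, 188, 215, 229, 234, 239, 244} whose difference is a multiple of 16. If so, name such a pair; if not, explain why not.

There is no such pair.

Two integers differ by a multiple of 16 exactly when they have the same residue mod 16. The residues are 19↦3, 57↦9, 62↦14, 75↦11, 81↦1, 118↦6, 125↦13, 144↦0, 168↦8, 178↦2, 188↦12, 215↦7, 229↦5, 234↦10, 239↦15, 244↦4.
No residue repeats among the 16 elements, so no pair has difference ≡ 0 (mod 16).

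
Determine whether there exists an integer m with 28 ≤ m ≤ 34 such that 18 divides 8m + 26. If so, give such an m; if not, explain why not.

At m = 28, 8·28 + 26 = 250 ≡ 16 (mod 18), and each step in m adds 8, giving residues 16, 6, 14, 4, 12, 2, 10 for m = 28, 29, …, 34.
The residue 0 does not occur, so no m in [28, 34] makes 8m + 26 a multiple of 18.

There is no such integer m in that range.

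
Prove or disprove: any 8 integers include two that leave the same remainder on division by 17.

No; for instance {77, 78, 79, 80, 81, 82, 83, 84} is a counterexample.

Consider the 8 integers 77, 78, …, 84. They lie in distinct residue classes modulo 17, since 8 ≤ 17.
Hence this collection has no pair with equal remainders mod 17, disproving the claim.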